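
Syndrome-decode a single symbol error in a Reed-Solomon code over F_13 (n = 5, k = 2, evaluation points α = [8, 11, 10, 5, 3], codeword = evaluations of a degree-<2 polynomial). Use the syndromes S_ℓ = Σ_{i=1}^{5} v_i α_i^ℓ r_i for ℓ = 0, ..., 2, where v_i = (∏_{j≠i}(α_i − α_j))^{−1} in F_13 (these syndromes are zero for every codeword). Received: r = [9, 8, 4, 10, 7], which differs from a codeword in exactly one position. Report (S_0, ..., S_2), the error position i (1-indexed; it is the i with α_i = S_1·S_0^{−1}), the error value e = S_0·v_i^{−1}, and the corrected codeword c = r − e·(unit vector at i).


S = (5, 2, 6), error at position 5, error magnitude e = 5, c = [9, 8, 4, 10, 2].

Step 1: column multipliers v_i = (∏_{j≠i}(α_i − α_j))^{−1} mod 13.
  i = 1 (α = 8): (8−11)(8−10)(8−5)(8−3) = (−3)·(−2)·3·5 = 90 ≡ 12, so v_1 = 12^{−1} = 12 (mod 13).
  i = 2 (α = 11): (11−8)(11−10)(11−5)(11−3) = 3·1·6·8 = 144 ≡ 1, so v_2 = 1^{−1} = 1 (mod 13).
  i = 3 (α = 10): (10−8)(10−11)(10−5)(10−3) = 2·(−1)·5·7 = −70 ≡ 8, so v_3 = 8^{−1} = 5 (mod 13).
  i = 4 (α = 5): (5−8)(5−11)(5−10)(5−3) = (−3)·(−6)·(−5)·2 = −180 ≡ 2, so v_4 = 2^{−1} = 7 (mod 13).
  i = 5 (α = 3): (3−8)(3−11)(3−10)(3−5) = (−5)·(−8)·(−7)·(−2) = 560 ≡ 1, so v_5 = 1^{−1} = 1 (mod 13).
  v = [12, 1, 5, 7, 1].
Step 2: syndromes of r = [9, 8, 4, 10, 7] (all sums mod 13).
  S_0 = Σ v_i r_i = 12·9 + 1·8 + 5·4 + 7·10 + 1·7 = 213 ≡ 5.
  S_1 = Σ v_i α_i r_i = 12·8·9 + 1·11·8 + 5·10·4 + 7·5·10 + 1·3·7 = 1523 ≡ 2.
  α_i^2 mod 13 = [12, 4, 9, 12, 9].
  S_2 = Σ v_i α_i^2 r_i = 12·12·9 + 1·4·8 + 5·9·4 + 7·12·10 + 1·9·7 = 2411 ≡ 6.
  S = (5, 2, 6) ≠ 0, so r is not a codeword (an error is present).
Step 3: locate the error. For a single error e at position i, S_ℓ = v_i·e·α_i^ℓ, so α_err = S_1/S_0.
  S_0^{−1} = 5^{−1} = 8 (mod 13), so α_err = 2·8 = 16 ≡ 3 = α_5. Error position i = 5.
  Consistency check: S_2/S_1 = 6·7 = 42 ≡ 3 = α_err ✓ (single-error assumption holds).
Step 4: error magnitude e = S_0/v_5 = S_0·∏_{j≠5}(α_5 − α_j) = 5·1 = 5 ≡ 5 (mod 13).
Step 5: correct position 5: c_5 = r_5 − e = 7 − 5 ≡ 2 (mod 13). Hence c = [9, 8, 4, 10, 2].
  Check: interpolating c through the α_i gives m(x) = 3 + 4·x (degree < 2) with m(α_i) = c_i for every i, so c is indeed a codeword.


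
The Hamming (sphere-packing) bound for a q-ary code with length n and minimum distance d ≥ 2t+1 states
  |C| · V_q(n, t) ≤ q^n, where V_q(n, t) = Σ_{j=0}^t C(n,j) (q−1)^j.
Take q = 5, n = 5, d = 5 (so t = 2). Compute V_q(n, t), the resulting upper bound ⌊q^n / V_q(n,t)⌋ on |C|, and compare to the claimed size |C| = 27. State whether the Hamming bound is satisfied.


V_q(n, t) = 181, q^n = 3125, Hamming bound = 17, |C| = 27 > bound (violated).

Step 1: Compute V_q(n, t) = Σ_{j=0}^2 C(n, j) (q−1)^j.
  j = 0: C(5,0)·(4)^0 = 1·1 = 1.
  j = 1: C(5,1)·(4)^1 = 5·4 = 20.
  j = 2: C(5,2)·(4)^2 = 10·16 = 160.
  V_q(n, t) = 1 + 20 + 160 = 181.
Step 2: q^n = 5^5 = 3125.
Step 3: Hamming bound ⌊q^n / V_q(n,t)⌋ = ⌊3125/181⌋ = 17.
Step 4: Compare |C| = 27 to 17: violated.
The claimed |C| lies above the Hamming bound, so no 5-ary code of length 5 with d ≥ 5 can have 27 codewords.


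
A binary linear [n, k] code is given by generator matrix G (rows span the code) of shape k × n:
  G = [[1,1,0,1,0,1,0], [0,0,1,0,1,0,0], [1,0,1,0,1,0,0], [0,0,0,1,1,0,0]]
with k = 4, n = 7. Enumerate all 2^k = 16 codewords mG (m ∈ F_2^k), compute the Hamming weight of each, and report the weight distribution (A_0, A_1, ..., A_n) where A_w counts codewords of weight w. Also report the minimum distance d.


Weight distribution: A_0 = 1, A_1 = 1, A_2 = 3, A_3 = 6, A_4 = 3, A_5 = 1, A_6 = 1. Minimum distance d = 1.

Enumerate all 2^4 = 16 messages m ∈ F_2^4.
For each, compute codeword c = mG in F_2^7, then tally its weight.
  m = 0000 → c = 0000000, weight = 0.
  m = 1000 → c = 1101010, weight = 4.
  m = 0100 → c = 0010100, weight = 2.
  m = 1100 → c = 1111110, weight = 6.
  m = 0010 → c = 1010100, weight = 3.
  m = 1010 → c = 0111110, weight = 5.
  m = 0110 → c = 1000000, weight = 1.
  m = 1110 → c = 0101010, weight = 3.
  m = 0001 → c = 0001100, weight = 2.
  m = 1001 → c = 1100110, weight = 4.
  m = 0101 → c = 0011000, weight = 2.
  m = 1101 → c = 1110010, weight = 4.
  m = 0011 → c = 1011000, weight = 3.
  m = 1011 → c = 0110010, weight = 3.
  m = 0111 → c = 1001100, weight = 3.
  m = 1111 → c = 0100110, weight = 3.
Tally weights:
  weight 0: 1 codewords.
  weight 1: 1 codewords.
  weight 2: 3 codewords.
  weight 3: 6 codewords.
  weight 4: 3 codewords.
  weight 5: 1 codewords.
  weight 6: 1 codewords.
Minimum distance d = smallest w > 0 with A_w > 0 = 1.
Sanity: Σ A_w = 16 = 2^4 = 16 ✓.


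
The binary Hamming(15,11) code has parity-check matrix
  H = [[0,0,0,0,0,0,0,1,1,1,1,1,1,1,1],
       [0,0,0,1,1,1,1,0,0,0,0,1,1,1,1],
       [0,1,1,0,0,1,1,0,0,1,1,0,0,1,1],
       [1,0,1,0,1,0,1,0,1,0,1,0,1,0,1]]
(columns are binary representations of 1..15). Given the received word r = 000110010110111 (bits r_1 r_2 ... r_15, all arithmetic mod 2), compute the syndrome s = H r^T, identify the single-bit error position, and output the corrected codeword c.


s = (0, 1, 0, 0)^T, error position = 4, corrected codeword c = 000010010110111

Compute s = H r^T mod 2 one row at a time:
  s_1 = 1 + 0 + 1 + 1 + 0 + 1 + 1 + 1 = 6 ≡ 0 (mod 2).
  s_2 = 1 + 1 + 0 + 0 + 0 + 1 + 1 + 1 = 5 ≡ 1 (mod 2).
  s_3 = 0 + 0 + 0 + 0 + 1 + 1 + 1 + 1 = 4 ≡ 0 (mod 2).
  s_4 = 0 + 0 + 1 + 0 + 0 + 1 + 1 + 1 = 4 ≡ 0 (mod 2).
s = (0, 1, 0, 0)^T — this equals column 4 of H (binary 0100), so error is at position 4.
Correct: flip bit 4 of r = 000110010110111 to get c = 000010010110111.


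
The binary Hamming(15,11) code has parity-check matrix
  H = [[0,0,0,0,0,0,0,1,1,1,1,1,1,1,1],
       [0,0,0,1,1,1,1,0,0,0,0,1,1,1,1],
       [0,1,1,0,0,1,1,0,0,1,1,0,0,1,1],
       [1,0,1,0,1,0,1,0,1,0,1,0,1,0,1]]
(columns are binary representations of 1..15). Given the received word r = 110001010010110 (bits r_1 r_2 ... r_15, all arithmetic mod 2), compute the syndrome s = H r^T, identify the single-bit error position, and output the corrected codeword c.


s = (0, 1, 0, 1)^T, error position = 5, corrected codeword c = 110011010010110

Compute s = H r^T mod 2 one row at a time:
  s_1 = 1 + 0 + 0 + 1 + 0 + 1 + 1 + 0 = 4 ≡ 0 (mod 2).
  s_2 = 0 + 0 + 1 + 0 + 0 + 1 + 1 + 0 = 3 ≡ 1 (mod 2).
  s_3 = 1 + 0 + 1 + 0 + 0 + 1 + 1 + 0 = 4 ≡ 0 (mod 2).
  s_4 = 1 + 0 + 0 + 0 + 0 + 1 + 1 + 0 = 3 ≡ 1 (mod 2).
s = (0, 1, 0, 1)^T — this equals column 5 of H (binary 0101), so error is at position 5.
Correct: flip bit 5 of r = 110001010010110 to get c = 110011010010110.


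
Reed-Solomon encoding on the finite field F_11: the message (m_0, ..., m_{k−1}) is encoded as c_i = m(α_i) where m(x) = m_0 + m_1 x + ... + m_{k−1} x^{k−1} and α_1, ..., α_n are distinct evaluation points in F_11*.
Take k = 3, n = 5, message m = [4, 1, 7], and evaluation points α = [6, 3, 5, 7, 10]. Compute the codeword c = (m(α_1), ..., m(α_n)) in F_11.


c = [9, 4, 8, 2, 10]

Message polynomial: m(x) = 4 + 1·x + 7·x^2 (mod 11).
For each evaluation point α_i, compute m(α_i) mod 11:
  α_1 = 6: Horner steps 7 → 10 → 9, so m(6) = 9.
  α_2 = 3: Horner steps 7 → 0 → 4, so m(3) = 4.
  α_3 = 5: Horner steps 7 → 3 → 8, so m(5) = 8.
  α_4 = 7: Horner steps 7 → 6 → 2, so m(7) = 2.
  α_5 = 10: Horner steps 7 → 5 → 10, so m(10) = 10.
Codeword c = [9, 4, 8, 2, 10] ∈ F_11^5.


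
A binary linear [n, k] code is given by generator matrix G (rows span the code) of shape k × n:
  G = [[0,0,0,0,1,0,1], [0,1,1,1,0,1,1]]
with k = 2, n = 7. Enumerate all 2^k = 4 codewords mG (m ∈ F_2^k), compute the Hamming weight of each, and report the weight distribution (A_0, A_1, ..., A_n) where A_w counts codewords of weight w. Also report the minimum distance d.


Weight distribution: A_0 = 1, A_2 = 1, A_5 = 2. Minimum distance d = 2.

Enumerate all 2^2 = 4 messages m ∈ F_2^2.
For each, compute codeword c = mG in F_2^7, then tally its weight.
  m = 00 → c = 0000000, weight = 0.
  m = 10 → c = 0000101, weight = 2.
  m = 01 → c = 0111011, weight = 5.
  m = 11 → c = 0111110, weight = 5.
Tally weights:
  weight 0: 1 codewords.
  weight 2: 1 codewords.
  weight 5: 2 codewords.
Minimum distance d = smallest w > 0 with A_w > 0 = 2.
Sanity: Σ A_w = 4 = 2^2 = 4 ✓.


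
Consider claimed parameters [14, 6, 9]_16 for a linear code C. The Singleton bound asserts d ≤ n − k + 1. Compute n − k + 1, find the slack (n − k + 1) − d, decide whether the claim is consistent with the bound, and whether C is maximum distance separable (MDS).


Singleton RHS = n − k + 1 = 9, slack = 0, bound satisfied, MDS.

Singleton bound: d ≤ n − k + 1.
Here n = 14, k = 6, so n − k + 1 = 9.
Given d = 9, check d ≤ 9: YES.
Slack = (n − k + 1) − d = 0.
The code is MDS (slack = 0).
Description: the claimed parameters are [14, 6, 9]_16; such a code would be MDS (meets Singleton bound).


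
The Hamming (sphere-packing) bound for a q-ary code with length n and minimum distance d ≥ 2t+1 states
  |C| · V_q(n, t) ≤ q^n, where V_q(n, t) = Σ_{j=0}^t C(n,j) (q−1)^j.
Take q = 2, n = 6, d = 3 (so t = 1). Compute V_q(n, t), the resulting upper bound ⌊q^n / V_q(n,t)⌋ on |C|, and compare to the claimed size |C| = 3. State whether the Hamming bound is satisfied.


V_q(n, t) = 7, q^n = 64, Hamming bound = 9, |C| = 3 ≤ bound (satisfied).

Step 1: Compute V_q(n, t) = Σ_{j=0}^1 C(n, j) (q−1)^j.
  j = 0: C(6,0)·(1)^0 = 1·1 = 1.
  j = 1: C(6,1)·(1)^1 = 6·1 = 6.
  V_q(n, t) = 1 + 6 = 7.
Step 2: q^n = 2^6 = 64.
Step 3: Hamming bound ⌊q^n / V_q(n,t)⌋ = ⌊64/7⌋ = 9.
Step 4: Compare |C| = 3 to 9: satisfied.
The claimed |C| lies below the Hamming bound.


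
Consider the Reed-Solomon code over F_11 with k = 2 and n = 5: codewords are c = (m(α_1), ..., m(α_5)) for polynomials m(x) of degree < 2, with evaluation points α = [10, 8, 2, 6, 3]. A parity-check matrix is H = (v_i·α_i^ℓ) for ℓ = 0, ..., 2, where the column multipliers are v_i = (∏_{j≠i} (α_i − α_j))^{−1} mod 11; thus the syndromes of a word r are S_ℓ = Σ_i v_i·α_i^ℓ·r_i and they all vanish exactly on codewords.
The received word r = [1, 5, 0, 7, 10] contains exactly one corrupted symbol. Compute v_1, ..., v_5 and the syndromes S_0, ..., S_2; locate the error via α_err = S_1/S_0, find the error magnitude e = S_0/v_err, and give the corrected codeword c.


S = (8, 3, 8), error at position 1, error magnitude e = 9, c = [3, 5, 0, 7, 10].

Step 1: column multipliers v_i = (∏_{j≠i}(α_i − α_j))^{−1} mod 11.
  i = 1 (α = 10): (10−8)(10−2)(10−6)(10−3) = 2·8·4·7 = 448 ≡ 8, so v_1 = 8^{−1} = 7 (mod 11).
  i = 2 (α = 8): (8−10)(8−2)(8−6)(8−3) = (−2)·6·2·5 = −120 ≡ 1, so v_2 = 1^{−1} = 1 (mod 11).
  i = 3 (α = 2): (2−10)(2−8)(2−6)(2−3) = (−8)·(−6)·(−4)·(−1) = 192 ≡ 5, so v_3 = 5^{−1} = 9 (mod 11).
  i = 4 (α = 6): (6−10)(6−8)(6−2)(6−3) = (−4)·(−2)·4·3 = 96 ≡ 8, so v_4 = 8^{−1} = 7 (mod 11).
  i = 5 (α = 3): (3−10)(3−8)(3−2)(3−6) = (−7)·(−5)·1·(−3) = −105 ≡ 5, so v_5 = 5^{−1} = 9 (mod 11).
  v = [7, 1, 9, 7, 9].
Step 2: syndromes of r = [1, 5, 0, 7, 10] (all sums mod 11).
  S_0 = Σ v_i r_i = 7·1 + 1·5 + 9·0 + 7·7 + 9·10 = 151 ≡ 8.
  S_1 = Σ v_i α_i r_i = 7·10·1 + 1·8·5 + 9·2·0 + 7·6·7 + 9·3·10 = 674 ≡ 3.
  α_i^2 mod 11 = [1, 9, 4, 3, 9].
  S_2 = Σ v_i α_i^2 r_i = 7·1·1 + 1·9·5 + 9·4·0 + 7·3·7 + 9·9·10 = 1009 ≡ 8.
  S = (8, 3, 8) ≠ 0, so r is not a codeword (an error is present).
Step 3: locate the error. For a single error e at position i, S_ℓ = v_i·e·α_i^ℓ, so α_err = S_1/S_0.
  S_0^{−1} = 8^{−1} = 7 (mod 11), so α_err = 3·7 = 21 ≡ 10 = α_1. Error position i = 1.
  Consistency check: S_2/S_1 = 8·4 = 32 ≡ 10 = α_err ✓ (single-error assumption holds).
Step 4: error magnitude e = S_0/v_1 = S_0·∏_{j≠1}(α_1 − α_j) = 8·8 = 64 ≡ 9 (mod 11).
Step 5: correct position 1: c_1 = r_1 − e = 1 − 9 ≡ 3 (mod 11). Hence c = [3, 5, 0, 7, 10].
  Check: interpolating c through the α_i gives m(x) = 2 + 10·x (degree < 2) with m(α_i) = c_i for every i, so c is indeed a codeword.


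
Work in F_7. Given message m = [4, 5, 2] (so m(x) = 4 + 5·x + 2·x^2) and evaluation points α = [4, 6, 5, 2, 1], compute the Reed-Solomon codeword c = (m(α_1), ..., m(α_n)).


c = [0, 1, 2, 1, 4]

Message polynomial: m(x) = 4 + 5·x + 2·x^2 (mod 7).
For each evaluation point α_i, compute m(α_i) mod 7:
  α_1 = 4: Horner steps 2 → 6 → 0, so m(4) = 0.
  α_2 = 6: Horner steps 2 → 3 → 1, so m(6) = 1.
  α_3 = 5: Horner steps 2 → 1 → 2, so m(5) = 2.
  α_4 = 2: Horner steps 2 → 2 → 1, so m(2) = 1.
  α_5 = 1: Horner steps 2 → 0 → 4, so m(1) = 4.
Codeword c = [0, 1, 2, 1, 4] ∈ F_7^5.


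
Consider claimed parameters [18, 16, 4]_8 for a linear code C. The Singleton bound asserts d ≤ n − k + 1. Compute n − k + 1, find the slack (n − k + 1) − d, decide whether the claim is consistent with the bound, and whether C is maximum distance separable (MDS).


Singleton RHS = n − k + 1 = 3, slack = -1, bound violated (no such code; not MDS).

Singleton bound: d ≤ n − k + 1.
Here n = 18, k = 16, so n − k + 1 = 3.
Given d = 4, check d ≤ 3: NO.
Slack = (n − k + 1) − d = -1.
The slack is negative: d = 4 exceeds n − k + 1 = 3 by 1, so the Singleton bound is violated and no linear [18, 16, 4]_8 code can exist. In particular it is not MDS (MDS requires d = n − k + 1 exactly).
Description: the claimed parameters are [18, 16, 4]_8; such a code would be impossible (violates the Singleton bound).


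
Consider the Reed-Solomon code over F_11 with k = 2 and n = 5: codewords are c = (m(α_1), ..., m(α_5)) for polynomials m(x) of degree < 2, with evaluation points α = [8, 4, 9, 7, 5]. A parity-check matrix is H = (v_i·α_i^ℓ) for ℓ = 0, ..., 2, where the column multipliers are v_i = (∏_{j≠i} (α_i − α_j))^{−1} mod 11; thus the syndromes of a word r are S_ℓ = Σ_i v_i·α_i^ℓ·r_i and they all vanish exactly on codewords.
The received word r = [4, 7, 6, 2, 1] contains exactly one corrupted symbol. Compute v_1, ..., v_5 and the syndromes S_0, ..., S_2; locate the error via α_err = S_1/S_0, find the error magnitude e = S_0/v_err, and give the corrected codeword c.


S = (4, 9, 1), error at position 5, error magnitude e = 3, c = [4, 7, 6, 2, 9].

Step 1: column multipliers v_i = (∏_{j≠i}(α_i − α_j))^{−1} mod 11.
  i = 1 (α = 8): (8−4)(8−9)(8−7)(8−5) = 4·(−1)·1·3 = −12 ≡ 10, so v_1 = 10^{−1} = 10 (mod 11).
  i = 2 (α = 4): (4−8)(4−9)(4−7)(4−5) = (−4)·(−5)·(−3)·(−1) = 60 ≡ 5, so v_2 = 5^{−1} = 9 (mod 11).
  i = 3 (α = 9): (9−8)(9−4)(9−7)(9−5) = 1·5·2·4 = 40 ≡ 7, so v_3 = 7^{−1} = 8 (mod 11).
  i = 4 (α = 7): (7−8)(7−4)(7−9)(7−5) = (−1)·3·(−2)·2 = 12 ≡ 1, so v_4 = 1^{−1} = 1 (mod 11).
  i = 5 (α = 5): (5−8)(5−4)(5−9)(5−7) = (−3)·1·(−4)·(−2) = −24 ≡ 9, so v_5 = 9^{−1} = 5 (mod 11).
  v = [10, 9, 8, 1, 5].
Step 2: syndromes of r = [4, 7, 6, 2, 1] (all sums mod 11).
  S_0 = Σ v_i r_i = 10·4 + 9·7 + 8·6 + 1·2 + 5·1 = 158 ≡ 4.
  S_1 = Σ v_i α_i r_i = 10·8·4 + 9·4·7 + 8·9·6 + 1·7·2 + 5·5·1 = 1043 ≡ 9.
  α_i^2 mod 11 = [9, 5, 4, 5, 3].
  S_2 = Σ v_i α_i^2 r_i = 10·9·4 + 9·5·7 + 8·4·6 + 1·5·2 + 5·3·1 = 892 ≡ 1.
  S = (4, 9, 1) ≠ 0, so r is not a codeword (an error is present).
Step 3: locate the error. For a single error e at position i, S_ℓ = v_i·e·α_i^ℓ, so α_err = S_1/S_0.
  S_0^{−1} = 4^{−1} = 3 (mod 11), so α_err = 9·3 = 27 ≡ 5 = α_5. Error position i = 5.
  Consistency check: S_2/S_1 = 1·5 = 5 ≡ 5 = α_err ✓ (single-error assumption holds).
Step 4: error magnitude e = S_0/v_5 = S_0·∏_{j≠5}(α_5 − α_j) = 4·9 = 36 ≡ 3 (mod 11).
Step 5: correct position 5: c_5 = r_5 − e = 1 − 3 ≡ 9 (mod 11). Hence c = [4, 7, 6, 2, 9].
  Check: interpolating c through the α_i gives m(x) = 10 + 2·x (degree < 2) with m(α_i) = c_i for every i, so c is indeed a codeword.


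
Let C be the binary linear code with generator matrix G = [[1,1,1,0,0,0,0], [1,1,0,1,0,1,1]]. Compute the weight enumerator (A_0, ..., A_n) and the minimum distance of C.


Weight distribution: A_0 = 1, A_3 = 1, A_4 = 1, A_5 = 1. Minimum distance d = 3.

Enumerate all 2^2 = 4 messages m ∈ F_2^2.
For each, compute codeword c = mG in F_2^7, then tally its weight.
  m = 00 → c = 0000000, weight = 0.
  m = 10 → c = 1110000, weight = 3.
  m = 01 → c = 1101011, weight = 5.
  m = 11 → c = 0011011, weight = 4.
Tally weights:
  weight 0: 1 codewords.
  weight 3: 1 codewords.
  weight 4: 1 codewords.
  weight 5: 1 codewords.
Minimum distance d = smallest w > 0 with A_w > 0 = 3.
Sanity: Σ A_w = 4 = 2^2 = 4 ✓.


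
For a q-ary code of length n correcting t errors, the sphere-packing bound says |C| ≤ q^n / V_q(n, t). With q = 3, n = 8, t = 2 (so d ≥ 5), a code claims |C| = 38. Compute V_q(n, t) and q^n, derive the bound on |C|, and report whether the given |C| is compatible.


V_q(n, t) = 129, q^n = 6561, Hamming bound = 50, |C| = 38 ≤ bound (satisfied).

Step 1: Compute V_q(n, t) = Σ_{j=0}^2 C(n, j) (q−1)^j.
  j = 0: C(8,0)·(2)^0 = 1·1 = 1.
  j = 1: C(8,1)·(2)^1 = 8·2 = 16.
  j = 2: C(8,2)·(2)^2 = 28·4 = 112.
  V_q(n, t) = 1 + 16 + 112 = 129.
Step 2: q^n = 3^8 = 6561.
Step 3: Hamming bound ⌊q^n / V_q(n,t)⌋ = ⌊6561/129⌋ = 50.
Step 4: Compare |C| = 38 to 50: satisfied.
The claimed |C| lies below the Hamming bound.


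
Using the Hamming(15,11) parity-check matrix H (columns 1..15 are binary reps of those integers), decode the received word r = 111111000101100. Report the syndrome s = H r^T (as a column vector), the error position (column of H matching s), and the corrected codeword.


s = (1, 1, 0, 0)^T, error position = 12, corrected codeword c = 111111000100100

Compute s = H r^T mod 2 one row at a time:
  s_1 = 0 + 0 + 1 + 0 + 1 + 1 + 0 + 0 = 3 ≡ 1 (mod 2).
  s_2 = 1 + 1 + 1 + 0 + 1 + 1 + 0 + 0 = 5 ≡ 1 (mod 2).
  s_3 = 1 + 1 + 1 + 0 + 1 + 0 + 0 + 0 = 4 ≡ 0 (mod 2).
  s_4 = 1 + 1 + 1 + 0 + 0 + 0 + 1 + 0 = 4 ≡ 0 (mod 2).
s = (1, 1, 0, 0)^T — this equals column 12 of H (binary 1100), so error is at position 12.
Correct: flip bit 12 of r = 111111000101100 to get c = 111111000100100.


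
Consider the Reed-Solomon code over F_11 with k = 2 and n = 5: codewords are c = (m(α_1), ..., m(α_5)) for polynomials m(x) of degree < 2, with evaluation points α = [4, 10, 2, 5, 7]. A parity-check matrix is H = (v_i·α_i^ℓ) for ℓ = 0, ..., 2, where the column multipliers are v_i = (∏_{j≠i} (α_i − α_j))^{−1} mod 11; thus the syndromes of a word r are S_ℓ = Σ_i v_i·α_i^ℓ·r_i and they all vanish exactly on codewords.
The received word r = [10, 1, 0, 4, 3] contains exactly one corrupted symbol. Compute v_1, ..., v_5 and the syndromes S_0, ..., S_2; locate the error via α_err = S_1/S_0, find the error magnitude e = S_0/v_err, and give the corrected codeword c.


S = (1, 10, 1), error at position 2, error magnitude e = 5, c = [10, 7, 0, 4, 3].

Step 1: column multipliers v_i = (∏_{j≠i}(α_i − α_j))^{−1} mod 11.
  i = 1 (α = 4): (4−10)(4−2)(4−5)(4−7) = (−6)·2·(−1)·(−3) = −36 ≡ 8, so v_1 = 8^{−1} = 7 (mod 11).
  i = 2 (α = 10): (10−4)(10−2)(10−5)(10−7) = 6·8·5·3 = 720 ≡ 5, so v_2 = 5^{−1} = 9 (mod 11).
  i = 3 (α = 2): (2−4)(2−10)(2−5)(2−7) = (−2)·(−8)·(−3)·(−5) = 240 ≡ 9, so v_3 = 9^{−1} = 5 (mod 11).
  i = 4 (α = 5): (5−4)(5−10)(5−2)(5−7) = 1·(−5)·3·(−2) = 30 ≡ 8, so v_4 = 8^{−1} = 7 (mod 11).
  i = 5 (α = 7): (7−4)(7−10)(7−2)(7−5) = 3·(−3)·5·2 = −90 ≡ 9, so v_5 = 9^{−1} = 5 (mod 11).
  v = [7, 9, 5, 7, 5].
Step 2: syndromes of r = [10, 1, 0, 4, 3] (all sums mod 11).
  S_0 = Σ v_i r_i = 7·10 + 9·1 + 5·0 + 7·4 + 5·3 = 122 ≡ 1.
  S_1 = Σ v_i α_i r_i = 7·4·10 + 9·10·1 + 5·2·0 + 7·5·4 + 5·7·3 = 615 ≡ 10.
  α_i^2 mod 11 = [5, 1, 4, 3, 5].
  S_2 = Σ v_i α_i^2 r_i = 7·5·10 + 9·1·1 + 5·4·0 + 7·3·4 + 5·5·3 = 518 ≡ 1.
  S = (1, 10, 1) ≠ 0, so r is not a codeword (an error is present).
Step 3: locate the error. For a single error e at position i, S_ℓ = v_i·e·α_i^ℓ, so α_err = S_1/S_0.
  S_0^{−1} = 1^{−1} = 1 (mod 11), so α_err = 10·1 = 10 ≡ 10 = α_2. Error position i = 2.
  Consistency check: S_2/S_1 = 1·10 = 10 ≡ 10 = α_err ✓ (single-error assumption holds).
Step 4: error magnitude e = S_0/v_2 = S_0·∏_{j≠2}(α_2 − α_j) = 1·5 = 5 ≡ 5 (mod 11).
Step 5: correct position 2: c_2 = r_2 − e = 1 − 5 ≡ 7 (mod 11). Hence c = [10, 7, 0, 4, 3].
  Check: interpolating c through the α_i gives m(x) = 1 + 5·x (degree < 2) with m(α_i) = c_i for every i, so c is indeed a codeword.


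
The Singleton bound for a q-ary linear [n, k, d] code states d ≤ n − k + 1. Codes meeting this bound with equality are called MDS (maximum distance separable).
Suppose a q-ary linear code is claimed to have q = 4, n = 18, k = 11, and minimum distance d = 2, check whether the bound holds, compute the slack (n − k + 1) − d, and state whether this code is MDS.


Singleton RHS = n − k + 1 = 8, slack = 6, bound satisfied, not MDS.

Singleton bound: d ≤ n − k + 1.
Here n = 18, k = 11, so n − k + 1 = 8.
Given d = 2, check d ≤ 8: YES.
Slack = (n − k + 1) − d = 6.
The code is NOT MDS (slack = 6 > 0).
Description: the claimed parameters are [18, 11, 2]_4; such a code would be non-MDS.


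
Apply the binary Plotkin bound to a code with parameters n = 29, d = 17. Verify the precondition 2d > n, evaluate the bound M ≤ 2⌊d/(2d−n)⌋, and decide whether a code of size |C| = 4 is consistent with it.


Plotkin bound M ≤ 6; given |C| = 4 ≤ bound (satisfied).

Check applicability: 2d = 34, n = 29.
2d − n = 5 > 0, so Plotkin applies.
Compute d/(2d−n) = 17/5 ≈ 3.4000.
⌊d/(2d−n)⌋ = 3.
Plotkin bound: M ≤ 2·3 = 6.
Given |C| = 4, check: satisfied.
This |C| is below the Plotkin bound.


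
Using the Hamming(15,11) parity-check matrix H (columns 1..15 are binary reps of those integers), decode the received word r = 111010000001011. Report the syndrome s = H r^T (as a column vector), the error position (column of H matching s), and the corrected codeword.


s = (1, 0, 0, 0)^T, error position = 8, corrected codeword c = 111010010001011

Compute s = H r^T mod 2 one row at a time:
  s_1 = 0 + 0 + 0 + 0 + 1 + 0 + 1 + 1 = 3 ≡ 1 (mod 2).
  s_2 = 0 + 1 + 0 + 0 + 1 + 0 + 1 + 1 = 4 ≡ 0 (mod 2).
  s_3 = 1 + 1 + 0 + 0 + 0 + 0 + 1 + 1 = 4 ≡ 0 (mod 2).
  s_4 = 1 + 1 + 1 + 0 + 0 + 0 + 0 + 1 = 4 ≡ 0 (mod 2).
s = (1, 0, 0, 0)^T — this equals column 8 of H (binary 1000), so error is at position 8.
Correct: flip bit 8 of r = 111010000001011 to get c = 111010010001011.


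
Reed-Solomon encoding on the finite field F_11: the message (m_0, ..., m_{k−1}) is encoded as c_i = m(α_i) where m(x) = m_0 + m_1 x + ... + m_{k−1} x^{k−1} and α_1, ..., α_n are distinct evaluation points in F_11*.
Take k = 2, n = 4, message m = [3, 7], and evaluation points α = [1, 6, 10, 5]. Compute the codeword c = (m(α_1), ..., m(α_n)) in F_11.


c = [10, 1, 7, 5]

Message polynomial: m(x) = 3 + 7·x (mod 11).
For each evaluation point α_i, compute m(α_i) mod 11:
  α_1 = 1: Horner steps 7 → 10, so m(1) = 10.
  α_2 = 6: Horner steps 7 → 1, so m(6) = 1.
  α_3 = 10: Horner steps 7 → 7, so m(10) = 7.
  α_4 = 5: Horner steps 7 → 5, so m(5) = 5.
Codeword c = [10, 1, 7, 5] ∈ F_11^4.


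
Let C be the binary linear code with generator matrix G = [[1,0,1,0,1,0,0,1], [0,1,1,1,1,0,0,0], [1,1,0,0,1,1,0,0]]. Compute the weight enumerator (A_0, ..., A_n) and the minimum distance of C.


Weight distribution: A_0 = 1, A_4 = 7. Minimum distance d = 4.

Enumerate all 2^3 = 8 messages m ∈ F_2^3.
For each, compute codeword c = mG in F_2^8, then tally its weight.
  m = 000 → c = 00000000, weight = 0.
  m = 100 → c = 10101001, weight = 4.
  m = 010 → c = 01111000, weight = 4.
  m = 110 → c = 11010001, weight = 4.
  m = 001 → c = 11001100, weight = 4.
  m = 101 → c = 01100101, weight = 4.
  m = 011 → c = 10110100, weight = 4.
  m = 111 → c = 00011101, weight = 4.
Tally weights:
  weight 0: 1 codewords.
  weight 4: 7 codewords.
Minimum distance d = smallest w > 0 with A_w > 0 = 4.
Sanity: Σ A_w = 8 = 2^3 = 8 ✓.


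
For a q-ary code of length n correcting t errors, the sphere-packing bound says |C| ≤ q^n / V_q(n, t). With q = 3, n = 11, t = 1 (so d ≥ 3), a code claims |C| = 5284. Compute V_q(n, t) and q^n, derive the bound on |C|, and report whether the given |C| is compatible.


V_q(n, t) = 23, q^n = 177147, Hamming bound = 7702, |C| = 5284 ≤ bound (satisfied).

Step 1: Compute V_q(n, t) = Σ_{j=0}^1 C(n, j) (q−1)^j.
  j = 0: C(11,0)·(2)^0 = 1·1 = 1.
  j = 1: C(11,1)·(2)^1 = 11·2 = 22.
  V_q(n, t) = 1 + 22 = 23.
Step 2: q^n = 3^11 = 177147.
Step 3: Hamming bound ⌊q^n / V_q(n,t)⌋ = ⌊177147/23⌋ = 7702.
Step 4: Compare |C| = 5284 to 7702: satisfied.
The claimed |C| lies below the Hamming bound.


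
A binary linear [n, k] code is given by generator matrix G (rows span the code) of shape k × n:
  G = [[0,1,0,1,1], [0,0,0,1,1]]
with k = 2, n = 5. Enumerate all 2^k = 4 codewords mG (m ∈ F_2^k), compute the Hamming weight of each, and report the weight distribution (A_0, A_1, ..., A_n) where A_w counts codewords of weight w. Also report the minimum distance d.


Weight distribution: A_0 = 1, A_1 = 1, A_2 = 1, A_3 = 1. Minimum distance d = 1.

Enumerate all 2^2 = 4 messages m ∈ F_2^2.
For each, compute codeword c = mG in F_2^5, then tally its weight.
  m = 00 → c = 00000, weight = 0.
  m = 10 → c = 01011, weight = 3.
  m = 01 → c = 00011, weight = 2.
  m = 11 → c = 01000, weight = 1.
Tally weights:
  weight 0: 1 codewords.
  weight 1: 1 codewords.
  weight 2: 1 codewords.
  weight 3: 1 codewords.
Minimum distance d = smallest w > 0 with A_w > 0 = 1.
Sanity: Σ A_w = 4 = 2^2 = 4 ✓.


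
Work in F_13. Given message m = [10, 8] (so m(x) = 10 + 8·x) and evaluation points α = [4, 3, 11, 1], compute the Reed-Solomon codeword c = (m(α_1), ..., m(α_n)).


c = [3, 8, 7, 5]

Message polynomial: m(x) = 10 + 8·x (mod 13).
For each evaluation point α_i, compute m(α_i) mod 13:
  α_1 = 4: Horner steps 8 → 3, so m(4) = 3.
  α_2 = 3: Horner steps 8 → 8, so m(3) = 8.
  α_3 = 11: Horner steps 8 → 7, so m(11) = 7.
  α_4 = 1: Horner steps 8 → 5, so m(1) = 5.
Codeword c = [3, 8, 7, 5] ∈ F_13^4.


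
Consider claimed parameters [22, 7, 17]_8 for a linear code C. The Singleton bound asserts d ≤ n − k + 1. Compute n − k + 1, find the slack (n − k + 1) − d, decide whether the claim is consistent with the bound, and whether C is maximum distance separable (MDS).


Singleton RHS = n − k + 1 = 16, slack = -1, bound violated (no such code; not MDS).

Singleton bound: d ≤ n − k + 1.
Here n = 22, k = 7, so n − k + 1 = 16.
Given d = 17, check d ≤ 16: NO.
Slack = (n − k + 1) − d = -1.
The slack is negative: d = 17 exceeds n − k + 1 = 16 by 1, so the Singleton bound is violated and no linear [22, 7, 17]_8 code can exist. In particular it is not MDS (MDS requires d = n − k + 1 exactly).
Description: the claimed parameters are [22, 7, 17]_8; such a code would be impossible (violates the Singleton bound).


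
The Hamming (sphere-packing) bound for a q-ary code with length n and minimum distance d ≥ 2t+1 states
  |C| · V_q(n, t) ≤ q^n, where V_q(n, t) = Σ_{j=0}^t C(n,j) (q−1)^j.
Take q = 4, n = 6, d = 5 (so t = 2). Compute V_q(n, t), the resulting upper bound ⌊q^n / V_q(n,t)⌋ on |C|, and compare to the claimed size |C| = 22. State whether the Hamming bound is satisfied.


V_q(n, t) = 154, q^n = 4096, Hamming bound = 26, |C| = 22 ≤ bound (satisfied).

Step 1: Compute V_q(n, t) = Σ_{j=0}^2 C(n, j) (q−1)^j.
  j = 0: C(6,0)·(3)^0 = 1·1 = 1.
  j = 1: C(6,1)·(3)^1 = 6·3 = 18.
  j = 2: C(6,2)·(3)^2 = 15·9 = 135.
  V_q(n, t) = 1 + 18 + 135 = 154.
Step 2: q^n = 4^6 = 4096.
Step 3: Hamming bound ⌊q^n / V_q(n,t)⌋ = ⌊4096/154⌋ = 26.
Step 4: Compare |C| = 22 to 26: satisfied.
The claimed |C| lies below the Hamming bound.


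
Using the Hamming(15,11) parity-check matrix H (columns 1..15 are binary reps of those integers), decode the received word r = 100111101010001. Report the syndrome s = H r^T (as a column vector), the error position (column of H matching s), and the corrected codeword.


s = (1, 1, 0, 0)^T, error position = 12, corrected codeword c = 100111101011001

Compute s = H r^T mod 2 one row at a time:
  s_1 = 0 + 1 + 0 + 1 + 0 + 0 + 0 + 1 = 3 ≡ 1 (mod 2).
  s_2 = 1 + 1 + 1 + 1 + 0 + 0 + 0 + 1 = 5 ≡ 1 (mod 2).
  s_3 = 0 + 0 + 1 + 1 + 0 + 1 + 0 + 1 = 4 ≡ 0 (mod 2).
  s_4 = 1 + 0 + 1 + 1 + 1 + 1 + 0 + 1 = 6 ≡ 0 (mod 2).
s = (1, 1, 0, 0)^T — this equals column 12 of H (binary 1100), so error is at position 12.
Correct: flip bit 12 of r = 100111101010001 to get c = 100111101011001.


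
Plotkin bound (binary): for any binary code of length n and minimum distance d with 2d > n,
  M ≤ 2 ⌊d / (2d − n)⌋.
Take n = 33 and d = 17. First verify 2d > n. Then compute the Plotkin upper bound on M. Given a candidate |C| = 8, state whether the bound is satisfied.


Plotkin bound M ≤ 34; given |C| = 8 ≤ bound (satisfied).

Check applicability: 2d = 34, n = 33.
2d − n = 1 > 0, so Plotkin applies.
Compute d/(2d−n) = 17/1 ≈ 17.0000.
⌊d/(2d−n)⌋ = 17.
Plotkin bound: M ≤ 2·17 = 34.
Given |C| = 8, check: satisfied.
This |C| is below the Plotkin bound.


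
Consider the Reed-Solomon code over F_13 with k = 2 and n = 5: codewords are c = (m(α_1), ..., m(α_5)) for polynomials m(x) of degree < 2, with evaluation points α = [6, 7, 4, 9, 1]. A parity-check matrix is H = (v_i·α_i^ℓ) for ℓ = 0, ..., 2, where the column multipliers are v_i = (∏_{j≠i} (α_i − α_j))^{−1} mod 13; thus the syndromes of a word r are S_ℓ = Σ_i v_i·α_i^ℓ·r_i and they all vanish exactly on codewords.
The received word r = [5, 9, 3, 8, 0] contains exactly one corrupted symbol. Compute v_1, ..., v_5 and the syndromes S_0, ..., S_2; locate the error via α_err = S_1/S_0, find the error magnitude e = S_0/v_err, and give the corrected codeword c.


S = (1, 7, 10), error at position 2, error magnitude e = 3, c = [5, 6, 3, 8, 0].

Step 1: column multipliers v_i = (∏_{j≠i}(α_i − α_j))^{−1} mod 13.
  i = 1 (α = 6): (6−7)(6−4)(6−9)(6−1) = (−1)·2·(−3)·5 = 30 ≡ 4, so v_1 = 4^{−1} = 10 (mod 13).
  i = 2 (α = 7): (7−6)(7−4)(7−9)(7−1) = 1·3·(−2)·6 = −36 ≡ 3, so v_2 = 3^{−1} = 9 (mod 13).
  i = 3 (α = 4): (4−6)(4−7)(4−9)(4−1) = (−2)·(−3)·(−5)·3 = −90 ≡ 1, so v_3 = 1^{−1} = 1 (mod 13).
  i = 4 (α = 9): (9−6)(9−7)(9−4)(9−1) = 3·2·5·8 = 240 ≡ 6, so v_4 = 6^{−1} = 11 (mod 13).
  i = 5 (α = 1): (1−6)(1−7)(1−4)(1−9) = (−5)·(−6)·(−3)·(−8) = 720 ≡ 5, so v_5 = 5^{−1} = 8 (mod 13).
  v = [10, 9, 1, 11, 8].
Step 2: syndromes of r = [5, 9, 3, 8, 0] (all sums mod 13).
  S_0 = Σ v_i r_i = 10·5 + 9·9 + 1·3 + 11·8 + 8·0 = 222 ≡ 1.
  S_1 = Σ v_i α_i r_i = 10·6·5 + 9·7·9 + 1·4·3 + 11·9·8 + 8·1·0 = 1671 ≡ 7.
  α_i^2 mod 13 = [10, 10, 3, 3, 1].
  S_2 = Σ v_i α_i^2 r_i = 10·10·5 + 9·10·9 + 1·3·3 + 11·3·8 + 8·1·0 = 1583 ≡ 10.
  S = (1, 7, 10) ≠ 0, so r is not a codeword (an error is present).
Step 3: locate the error. For a single error e at position i, S_ℓ = v_i·e·α_i^ℓ, so α_err = S_1/S_0.
  S_0^{−1} = 1^{−1} = 1 (mod 13), so α_err = 7·1 = 7 ≡ 7 = α_2. Error position i = 2.
  Consistency check: S_2/S_1 = 10·2 = 20 ≡ 7 = α_err ✓ (single-error assumption holds).
Step 4: error magnitude e = S_0/v_2 = S_0·∏_{j≠2}(α_2 − α_j) = 1·3 = 3 ≡ 3 (mod 13).
Step 5: correct position 2: c_2 = r_2 − e = 9 − 3 ≡ 6 (mod 13). Hence c = [5, 6, 3, 8, 0].
  Check: interpolating c through the α_i gives m(x) = 12 + 1·x (degree < 2) with m(α_i) = c_i for every i, so c is indeed a codeword.


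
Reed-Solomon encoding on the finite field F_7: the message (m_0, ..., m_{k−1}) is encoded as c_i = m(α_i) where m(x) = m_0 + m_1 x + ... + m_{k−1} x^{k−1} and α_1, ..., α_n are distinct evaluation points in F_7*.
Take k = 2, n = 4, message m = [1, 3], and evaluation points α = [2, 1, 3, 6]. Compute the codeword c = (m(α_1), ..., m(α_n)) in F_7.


c = [0, 4, 3, 5]

Message polynomial: m(x) = 1 + 3·x (mod 7).
For each evaluation point α_i, compute m(α_i) mod 7:
  α_1 = 2: Horner steps 3 → 0, so m(2) = 0.
  α_2 = 1: Horner steps 3 → 4, so m(1) = 4.
  α_3 = 3: Horner steps 3 → 3, so m(3) = 3.
  α_4 = 6: Horner steps 3 → 5, so m(6) = 5.
Codeword c = [0, 4, 3, 5] ∈ F_7^4.


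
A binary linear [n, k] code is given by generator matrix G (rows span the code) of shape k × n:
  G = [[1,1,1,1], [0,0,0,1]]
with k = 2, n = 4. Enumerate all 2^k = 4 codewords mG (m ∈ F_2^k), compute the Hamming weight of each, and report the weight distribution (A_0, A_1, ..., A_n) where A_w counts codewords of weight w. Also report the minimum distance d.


Weight distribution: A_0 = 1, A_1 = 1, A_3 = 1, A_4 = 1. Minimum distance d = 1.

Enumerate all 2^2 = 4 messages m ∈ F_2^2.
For each, compute codeword c = mG in F_2^4, then tally its weight.
  m = 00 → c = 0000, weight = 0.
  m = 10 → c = 1111, weight = 4.
  m = 01 → c = 0001, weight = 1.
  m = 11 → c = 1110, weight = 3.
Tally weights:
  weight 0: 1 codewords.
  weight 1: 1 codewords.
  weight 3: 1 codewords.
  weight 4: 1 codewords.
Minimum distance d = smallest w > 0 with A_w > 0 = 1.
Sanity: Σ A_w = 4 = 2^2 = 4 ✓.


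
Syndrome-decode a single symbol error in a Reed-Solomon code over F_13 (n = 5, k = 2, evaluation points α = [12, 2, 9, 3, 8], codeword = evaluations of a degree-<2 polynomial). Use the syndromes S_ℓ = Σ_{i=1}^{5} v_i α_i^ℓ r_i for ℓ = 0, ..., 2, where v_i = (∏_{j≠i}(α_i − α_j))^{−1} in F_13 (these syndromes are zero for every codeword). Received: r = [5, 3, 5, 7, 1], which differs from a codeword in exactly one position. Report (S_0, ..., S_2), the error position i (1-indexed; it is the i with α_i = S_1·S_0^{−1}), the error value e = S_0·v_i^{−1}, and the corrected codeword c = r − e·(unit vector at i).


S = (1, 12, 1), error at position 1, error magnitude e = 1, c = [4, 3, 5, 7, 1].

Step 1: column multipliers v_i = (∏_{j≠i}(α_i − α_j))^{−1} mod 13.
  i = 1 (α = 12): (12−2)(12−9)(12−3)(12−8) = 10·3·9·4 = 1080 ≡ 1, so v_1 = 1^{−1} = 1 (mod 13).
  i = 2 (α = 2): (2−12)(2−9)(2−3)(2−8) = (−10)·(−7)·(−1)·(−6) = 420 ≡ 4, so v_2 = 4^{−1} = 10 (mod 13).
  i = 3 (α = 9): (9−12)(9−2)(9−3)(9−8) = (−3)·7·6·1 = −126 ≡ 4, so v_3 = 4^{−1} = 10 (mod 13).
  i = 4 (α = 3): (3−12)(3−2)(3−9)(3−8) = (−9)·1·(−6)·(−5) = −270 ≡ 3, so v_4 = 3^{−1} = 9 (mod 13).
  i = 5 (α = 8): (8−12)(8−2)(8−9)(8−3) = (−4)·6·(−1)·5 = 120 ≡ 3, so v_5 = 3^{−1} = 9 (mod 13).
  v = [1, 10, 10, 9, 9].
Step 2: syndromes of r = [5, 3, 5, 7, 1] (all sums mod 13).
  S_0 = Σ v_i r_i = 1·5 + 10·3 + 10·5 + 9·7 + 9·1 = 157 ≡ 1.
  S_1 = Σ v_i α_i r_i = 1·12·5 + 10·2·3 + 10·9·5 + 9·3·7 + 9·8·1 = 831 ≡ 12.
  α_i^2 mod 13 = [1, 4, 3, 9, 12].
  S_2 = Σ v_i α_i^2 r_i = 1·1·5 + 10·4·3 + 10·3·5 + 9·9·7 + 9·12·1 = 950 ≡ 1.
  S = (1, 12, 1) ≠ 0, so r is not a codeword (an error is present).
Step 3: locate the error. For a single error e at position i, S_ℓ = v_i·e·α_i^ℓ, so α_err = S_1/S_0.
  S_0^{−1} = 1^{−1} = 1 (mod 13), so α_err = 12·1 = 12 ≡ 12 = α_1. Error position i = 1.
  Consistency check: S_2/S_1 = 1·12 = 12 ≡ 12 = α_err ✓ (single-error assumption holds).
Step 4: error magnitude e = S_0/v_1 = S_0·∏_{j≠1}(α_1 − α_j) = 1·1 = 1 ≡ 1 (mod 13).
Step 5: correct position 1: c_1 = r_1 − e = 5 − 1 ≡ 4 (mod 13). Hence c = [4, 3, 5, 7, 1].
  Check: interpolating c through the α_i gives m(x) = 8 + 4·x (degree < 2) with m(α_i) = c_i for every i, so c is indeed a codeword.


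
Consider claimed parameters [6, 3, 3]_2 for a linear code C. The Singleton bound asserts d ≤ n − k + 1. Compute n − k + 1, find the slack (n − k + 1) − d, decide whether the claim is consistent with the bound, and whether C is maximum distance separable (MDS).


Singleton RHS = n − k + 1 = 4, slack = 1, bound satisfied, not MDS.

Singleton bound: d ≤ n − k + 1.
Here n = 6, k = 3, so n − k + 1 = 4.
Given d = 3, check d ≤ 4: YES.
Slack = (n − k + 1) − d = 1.
The code is NOT MDS (slack = 1 > 0).
Description: the claimed parameters are [6, 3, 3]_2; such a code would be non-MDS.


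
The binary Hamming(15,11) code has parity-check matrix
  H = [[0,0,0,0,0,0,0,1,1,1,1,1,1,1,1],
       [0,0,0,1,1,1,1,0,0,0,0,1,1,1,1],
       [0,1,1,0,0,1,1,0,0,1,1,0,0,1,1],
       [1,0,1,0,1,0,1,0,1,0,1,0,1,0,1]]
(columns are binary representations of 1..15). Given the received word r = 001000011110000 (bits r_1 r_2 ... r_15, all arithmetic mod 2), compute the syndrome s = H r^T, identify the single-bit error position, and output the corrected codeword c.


s = (0, 0, 1, 1)^T, error position = 3, corrected codeword c = 000000011110000

Compute s = H r^T mod 2 one row at a time:
  s_1 = 1 + 1 + 1 + 1 + 0 + 0 + 0 + 0 = 4 ≡ 0 (mod 2).
  s_2 = 0 + 0 + 0 + 0 + 0 + 0 + 0 + 0 = 0 ≡ 0 (mod 2).
  s_3 = 0 + 1 + 0 + 0 + 1 + 1 + 0 + 0 = 3 ≡ 1 (mod 2).
  s_4 = 0 + 1 + 0 + 0 + 1 + 1 + 0 + 0 = 3 ≡ 1 (mod 2).
s = (0, 0, 1, 1)^T — this equals column 3 of H (binary 0011), so error is at position 3.
Correct: flip bit 3 of r = 001000011110000 to get c = 000000011110000.


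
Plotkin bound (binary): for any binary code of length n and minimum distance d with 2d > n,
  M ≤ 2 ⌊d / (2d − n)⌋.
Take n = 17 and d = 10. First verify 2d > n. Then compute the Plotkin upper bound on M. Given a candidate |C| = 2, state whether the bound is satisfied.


Plotkin bound M ≤ 6; given |C| = 2 ≤ bound (satisfied).

Check applicability: 2d = 20, n = 17.
2d − n = 3 > 0, so Plotkin applies.
Compute d/(2d−n) = 10/3 ≈ 3.3333.
⌊d/(2d−n)⌋ = 3.
Plotkin bound: M ≤ 2·3 = 6.
Given |C| = 2, check: satisfied.
This |C| is below the Plotkin bound.


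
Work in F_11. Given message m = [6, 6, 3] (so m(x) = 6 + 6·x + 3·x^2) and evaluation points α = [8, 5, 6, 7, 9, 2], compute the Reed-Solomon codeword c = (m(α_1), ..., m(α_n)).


c = [4, 1, 7, 8, 6, 8]

Message polynomial: m(x) = 6 + 6·x + 3·x^2 (mod 11).
For each evaluation point α_i, compute m(α_i) mod 11:
  α_1 = 8: Horner steps 3 → 8 → 4, so m(8) = 4.
  α_2 = 5: Horner steps 3 → 10 → 1, so m(5) = 1.
  α_3 = 6: Horner steps 3 → 2 → 7, so m(6) = 7.
  α_4 = 7: Horner steps 3 → 5 → 8, so m(7) = 8.
  α_5 = 9: Horner steps 3 → 0 → 6, so m(9) = 6.
  α_6 = 2: Horner steps 3 → 1 → 8, so m(2) = 8.
Codeword c = [4, 1, 7, 8, 6, 8] ∈ F_11^6.


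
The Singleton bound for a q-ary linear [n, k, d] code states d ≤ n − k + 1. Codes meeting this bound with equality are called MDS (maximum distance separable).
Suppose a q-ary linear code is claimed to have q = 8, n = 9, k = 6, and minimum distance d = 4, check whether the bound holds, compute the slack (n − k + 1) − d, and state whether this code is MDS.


Singleton RHS = n − k + 1 = 4, slack = 0, bound satisfied, MDS.

Singleton bound: d ≤ n − k + 1.
Here n = 9, k = 6, so n − k + 1 = 4.
Given d = 4, check d ≤ 4: YES.
Slack = (n − k + 1) − d = 0.
The code is MDS (slack = 0).
Description: the claimed parameters are [9, 6, 4]_8; such a code would be MDS (meets Singleton bound).


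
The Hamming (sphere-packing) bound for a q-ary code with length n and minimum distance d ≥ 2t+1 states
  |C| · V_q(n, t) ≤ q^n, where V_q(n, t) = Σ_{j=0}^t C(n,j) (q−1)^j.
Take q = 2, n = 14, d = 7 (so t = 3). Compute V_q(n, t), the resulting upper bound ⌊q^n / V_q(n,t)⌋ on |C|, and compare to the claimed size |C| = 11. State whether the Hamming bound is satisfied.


V_q(n, t) = 470, q^n = 16384, Hamming bound = 34, |C| = 11 ≤ bound (satisfied).

Step 1: Compute V_q(n, t) = Σ_{j=0}^3 C(n, j) (q−1)^j.
  j = 0: C(14,0)·(1)^0 = 1·1 = 1.
  j = 1: C(14,1)·(1)^1 = 14·1 = 14.
  j = 2: C(14,2)·(1)^2 = 91·1 = 91.
  j = 3: C(14,3)·(1)^3 = 364·1 = 364.
  V_q(n, t) = 1 + 14 + 91 + 364 = 470.
Step 2: q^n = 2^14 = 16384.
Step 3: Hamming bound ⌊q^n / V_q(n,t)⌋ = ⌊16384/470⌋ = 34.
Step 4: Compare |C| = 11 to 34: satisfied.
The claimed |C| lies below the Hamming bound.
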